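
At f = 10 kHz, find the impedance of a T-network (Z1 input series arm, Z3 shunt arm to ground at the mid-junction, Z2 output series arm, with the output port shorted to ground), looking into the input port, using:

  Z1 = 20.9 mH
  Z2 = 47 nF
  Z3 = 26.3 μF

Step 1 — Angular frequency: ω = 2π·f = 2π·1e+04 = 6.283e+04 rad/s.
Step 2 — Component impedances:
  Z1: Z = jωL = j·6.283e+04·0.0209 = 0 + j1313 Ω
  Z2: Z = 1/(jωC) = -j/(ω·C) = 0 - j338.6 Ω
  Z3: Z = 1/(jωC) = -j/(ω·C) = 0 - j0.6052 Ω
Step 3 — With the output port shorted to ground, the output series arm Z2 runs from the junction to ground; the shunt arm Z3 also runs from the junction to ground. They appear in parallel: Z3 || Z2 = 0 - j0.6041 Ω.
Step 4 — Series with input arm Z1: Z_in = Z1 + (Z3 || Z2) = 0 + j1313 Ω = 1313∠90.0° Ω.

Z = 0 + j1313 Ω = 1313∠90.0° Ω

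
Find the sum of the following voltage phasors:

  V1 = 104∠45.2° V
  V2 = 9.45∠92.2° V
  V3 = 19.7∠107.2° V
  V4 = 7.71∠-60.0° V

Step 1 — Convert each phasor to rectangular form:
  V1 = 104·(cos(45.2°) + j·sin(45.2°)) = 73.28 + j73.8 V
  V2 = 9.45·(cos(92.2°) + j·sin(92.2°)) = -0.3628 + j9.443 V
  V3 = 19.7·(cos(107.2°) + j·sin(107.2°)) = -5.825 + j18.82 V
  V4 = 7.71·(cos(-60.0°) + j·sin(-60.0°)) = 3.855 - j6.677 V
Step 2 — Sum components: V_total = 70.95 + j95.38 V.
Step 3 — Convert to polar: |V_total| = 118.9 V, ∠V_total = 53.4°.

V_total = 118.9∠53.4° V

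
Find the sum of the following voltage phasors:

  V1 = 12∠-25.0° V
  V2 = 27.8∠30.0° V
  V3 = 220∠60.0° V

Step 1 — Convert each phasor to rectangular form:
  V1 = 12·(cos(-25.0°) + j·sin(-25.0°)) = 10.88 - j5.071 V
  V2 = 27.8·(cos(30.0°) + j·sin(30.0°)) = 24.08 + j13.9 V
  V3 = 220·(cos(60.0°) + j·sin(60.0°)) = 110 + j190.5 V
Step 2 — Sum components: V_total = 145 + j199.4 V.
Step 3 — Convert to polar: |V_total| = 246.5 V, ∠V_total = 54.0°.

V_total = 246.5∠54.0° V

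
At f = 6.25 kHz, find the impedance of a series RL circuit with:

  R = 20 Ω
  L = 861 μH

Step 1 — Angular frequency: ω = 2π·f = 2π·6250 = 3.927e+04 rad/s.
Step 2 — Component impedances:
  R: Z = R = 20 Ω
  L: Z = jωL = j·3.927e+04·0.000861 = 0 + j33.81 Ω
Step 3 — Series combination: Z_total = R + L = 20 + j33.81 Ω = 39.28∠59.4° Ω.

Z = 20 + j33.81 Ω = 39.28∠59.4° Ω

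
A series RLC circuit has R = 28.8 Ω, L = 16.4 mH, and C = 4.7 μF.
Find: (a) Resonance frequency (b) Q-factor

Step 1 — Resonance condition Im(Z)=0 gives ω₀ = 1/√(LC).
Step 2 — ω₀ = 1/√(0.0164·4.7e-06) = 3602 rad/s.
Step 3 — f₀ = ω₀/(2π) = 573.3 Hz.
Step 4 — Series Q: Q = ω₀L/R = 3602·0.0164/28.8 = 2.051.

(a) f₀ = 573.3 Hz  (b) Q = 2.051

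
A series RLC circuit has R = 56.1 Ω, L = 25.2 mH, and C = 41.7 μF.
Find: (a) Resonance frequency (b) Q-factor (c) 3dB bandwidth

Step 1 — Resonance: ω₀ = 1/√(LC) = 1/√(0.0252·4.17e-05) = 975.5 rad/s.
Step 2 — f₀ = ω₀/(2π) = 155.3 Hz.
Step 3 — Series Q: Q = ω₀L/R = 975.5·0.0252/56.1 = 0.4382.
Step 4 — Bandwidth: Δω = ω₀/Q = 2226 rad/s; BW = Δω/(2π) = 354.3 Hz.

(a) f₀ = 155.3 Hz  (b) Q = 0.4382  (c) BW = 354.3 Hz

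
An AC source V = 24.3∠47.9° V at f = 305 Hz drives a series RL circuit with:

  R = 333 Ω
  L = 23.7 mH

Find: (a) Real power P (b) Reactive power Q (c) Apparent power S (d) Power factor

Step 1 — Angular frequency: ω = 2π·f = 2π·305 = 1916 rad/s.
Step 2 — Component impedances:
  R: Z = R = 333 Ω
  L: Z = jωL = j·1916·0.0237 = 0 + j45.42 Ω
Step 3 — Series combination: Z_total = R + L = 333 + j45.42 Ω = 336.1∠7.8° Ω.
Step 4 — Source phasor: V = 24.3∠47.9° V = 16.29 + j18.03 V.
Step 5 — Current: I = V / Z = 0.05528 + j0.0466 A = 0.0723∠40.1° A.
Step 6 — Complex power: S = V·I* = 1.741 + j0.2374 VA.
Step 7 — Real power: P = Re(S) = 1.741 W.
Step 8 — Reactive power: Q = Im(S) = 0.2374 VAR.
Step 9 — Apparent power: |S| = 1.757 VA.
Step 10 — Power factor: PF = P/|S| = 0.9908 (lagging).

(a) P = 1.741 W  (b) Q = 0.2374 VAR  (c) S = 1.757 VA  (d) PF = 0.9908 (lagging)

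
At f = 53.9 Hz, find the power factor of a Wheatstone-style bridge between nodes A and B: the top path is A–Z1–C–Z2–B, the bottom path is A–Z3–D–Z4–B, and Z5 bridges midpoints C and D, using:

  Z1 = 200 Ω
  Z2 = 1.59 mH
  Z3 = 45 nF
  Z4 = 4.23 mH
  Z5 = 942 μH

Step 1 — Angular frequency: ω = 2π·f = 2π·53.9 = 338.7 rad/s.
Step 2 — Component impedances:
  Z1: Z = R = 200 Ω
  Z2: Z = jωL = j·338.7·0.00159 = 0 + j0.5385 Ω
  Z3: Z = 1/(jωC) = -j/(ω·C) = 0 - j6.562e+04 Ω
  Z4: Z = jωL = j·338.7·0.00423 = 0 + j1.433 Ω
  Z5: Z = jωL = j·338.7·0.000942 = 0 + j0.319 Ω
Step 3 — Bridge requires nodal analysis (the Z5 bridge couples midpoints C and D, so the two paths cannot be reduced to a simple series/parallel combination). Setting node B to ground and injecting 1 A at node A, the 3-node admittance system at A, C, D solves to V_A = Z_AB = 200 - j0.1977 Ω = 200∠-0.1° Ω.
Step 4 — Power factor: PF = cos(φ) = Re(Z)/|Z| = 200/200 = 1.
Step 5 — Type: Im(Z) = -0.1977 ⇒ leading (phase φ = -0.1°).

PF = 1 (leading, φ = -0.1°)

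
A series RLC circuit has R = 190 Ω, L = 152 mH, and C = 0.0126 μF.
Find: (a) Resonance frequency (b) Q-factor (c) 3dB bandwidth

Step 1 — Resonance: ω₀ = 1/√(LC) = 1/√(0.152·1.26e-08) = 2.285e+04 rad/s.
Step 2 — f₀ = ω₀/(2π) = 3637 Hz.
Step 3 — Series Q: Q = ω₀L/R = 2.285e+04·0.152/190 = 18.28.
Step 4 — Bandwidth: Δω = ω₀/Q = 1250 rad/s; BW = Δω/(2π) = 198.9 Hz.

(a) f₀ = 3637 Hz  (b) Q = 18.28  (c) BW = 198.9 Hz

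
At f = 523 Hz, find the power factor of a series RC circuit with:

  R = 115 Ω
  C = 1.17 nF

Step 1 — Angular frequency: ω = 2π·f = 2π·523 = 3286 rad/s.
Step 2 — Component impedances:
  R: Z = R = 115 Ω
  C: Z = 1/(jωC) = -j/(ω·C) = 0 - j2.601e+05 Ω
Step 3 — Series combination: Z_total = R + C = 115 - j2.601e+05 Ω = 2.601e+05∠-90.0° Ω.
Step 4 — Power factor: PF = cos(φ) = Re(Z)/|Z| = 115/2.601e+05 = 0.0004421.
Step 5 — Type: Im(Z) = -2.601e+05 ⇒ leading (phase φ = -90.0°).

PF = 0.0004421 (leading, φ = -90.0°)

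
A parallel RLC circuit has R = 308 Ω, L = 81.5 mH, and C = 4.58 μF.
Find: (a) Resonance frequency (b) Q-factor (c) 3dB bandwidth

Step 1 — Resonance: ω₀ = 1/√(LC) = 1/√(0.0815·4.58e-06) = 1637 rad/s.
Step 2 — f₀ = ω₀/(2π) = 260.5 Hz.
Step 3 — Parallel Q: Q = R/(ω₀L) = 308/(1637·0.0815) = 2.309.
Step 4 — Bandwidth: Δω = ω₀/Q = 708.9 rad/s; BW = Δω/(2π) = 112.8 Hz.

(a) f₀ = 260.5 Hz  (b) Q = 2.309  (c) BW = 112.8 Hz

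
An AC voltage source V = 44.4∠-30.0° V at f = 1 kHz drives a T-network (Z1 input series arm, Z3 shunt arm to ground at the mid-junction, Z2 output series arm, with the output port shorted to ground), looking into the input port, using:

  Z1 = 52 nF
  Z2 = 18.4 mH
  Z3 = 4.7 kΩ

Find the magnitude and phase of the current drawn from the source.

Step 1 — Angular frequency: ω = 2π·f = 2π·1000 = 6283 rad/s.
Step 2 — Component impedances:
  Z1: Z = 1/(jωC) = -j/(ω·C) = 0 - j3061 Ω
  Z2: Z = jωL = j·6283·0.0184 = 0 + j115.6 Ω
  Z3: Z = R = 4700 Ω
Step 3 — With the output port shorted to ground, the output series arm Z2 runs from the junction to ground; the shunt arm Z3 also runs from the junction to ground. They appear in parallel: Z3 || Z2 = 2.842 + j115.5 Ω.
Step 4 — Series with input arm Z1: Z_in = Z1 + (Z3 || Z2) = 2.842 - j2945 Ω = 2945∠-89.9° Ω.
Step 5 — Source phasor: V = 44.4∠-30.0° V = 38.45 - j22.2 V.
Step 6 — Ohm's law: I = V / Z_total = (38.45 - j22.2) / (2.842 - j2945) = 0.00755 + j0.01305 A.
Step 7 — Convert to polar: |I| = 0.01508 A, ∠I = 59.9°.

I = 0.01508∠59.9° A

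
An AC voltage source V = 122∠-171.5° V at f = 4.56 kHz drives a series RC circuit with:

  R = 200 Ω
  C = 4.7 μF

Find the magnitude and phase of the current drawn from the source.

Step 1 — Angular frequency: ω = 2π·f = 2π·4560 = 2.865e+04 rad/s.
Step 2 — Component impedances:
  R: Z = R = 200 Ω
  C: Z = 1/(jωC) = -j/(ω·C) = 0 - j7.426 Ω
Step 3 — Series combination: Z_total = R + C = 200 - j7.426 Ω = 200.1∠-2.1° Ω.
Step 4 — Source phasor: V = 122∠-171.5° V = -120.7 - j18.03 V.
Step 5 — Ohm's law: I = V / Z_total = (-120.7 - j18.03) / (200 - j7.426) = -0.5991 - j0.1124 A.
Step 6 — Convert to polar: |I| = 0.6096 A, ∠I = -169.4°.

I = 0.6096∠-169.4° A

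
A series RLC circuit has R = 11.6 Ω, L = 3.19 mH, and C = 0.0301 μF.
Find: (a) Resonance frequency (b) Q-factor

Step 1 — Resonance condition Im(Z)=0 gives ω₀ = 1/√(LC).
Step 2 — ω₀ = 1/√(0.00319·3.01e-08) = 1.021e+05 rad/s.
Step 3 — f₀ = ω₀/(2π) = 1.624e+04 Hz.
Step 4 — Series Q: Q = ω₀L/R = 1.021e+05·0.00319/11.6 = 28.06.

(a) f₀ = 1.624e+04 Hz  (b) Q = 28.06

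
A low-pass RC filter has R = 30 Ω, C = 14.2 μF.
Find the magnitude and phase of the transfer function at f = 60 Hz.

Step 1 — Angular frequency: ω = 2π·60 = 377 rad/s.
Step 2 — Transfer function: H(jω) = 1/(1 + jωRC).
Step 3 — Denominator: 1 + jωRC = 1 + j·377·30·1.42e-05 = 1 + j0.1606.
Step 4 — H = 0.9749 - j0.1566.
Step 5 — Magnitude: |H| = 0.9873 (-0.1 dB); phase: φ = -9.1°.

|H| = 0.9873 (-0.1 dB), φ = -9.1°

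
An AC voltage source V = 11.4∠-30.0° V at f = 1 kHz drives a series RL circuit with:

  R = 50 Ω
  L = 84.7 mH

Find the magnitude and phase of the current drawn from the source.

Step 1 — Angular frequency: ω = 2π·f = 2π·1000 = 6283 rad/s.
Step 2 — Component impedances:
  R: Z = R = 50 Ω
  L: Z = jωL = j·6283·0.0847 = 0 + j532.2 Ω
Step 3 — Series combination: Z_total = R + L = 50 + j532.2 Ω = 534.5∠84.6° Ω.
Step 4 — Source phasor: V = 11.4∠-30.0° V = 9.873 - j5.7 V.
Step 5 — Ohm's law: I = V / Z_total = (9.873 - j5.7) / (50 + j532.2) = -0.008889 - j0.01939 A.
Step 6 — Convert to polar: |I| = 0.02133 A, ∠I = -114.6°.

I = 0.02133∠-114.6° A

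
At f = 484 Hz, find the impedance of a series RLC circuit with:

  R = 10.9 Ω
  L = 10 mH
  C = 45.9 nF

Step 1 — Angular frequency: ω = 2π·f = 2π·484 = 3041 rad/s.
Step 2 — Component impedances:
  R: Z = R = 10.9 Ω
  L: Z = jωL = j·3041·0.01 = 0 + j30.41 Ω
  C: Z = 1/(jωC) = -j/(ω·C) = 0 - j7164 Ω
Step 3 — Series combination: Z_total = R + L + C = 10.9 - j7134 Ω = 7134∠-89.9° Ω.

Z = 10.9 - j7134 Ω = 7134∠-89.9° Ω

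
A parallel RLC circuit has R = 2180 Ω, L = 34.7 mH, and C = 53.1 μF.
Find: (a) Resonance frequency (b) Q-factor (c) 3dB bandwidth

Step 1 — Resonance: ω₀ = 1/√(LC) = 1/√(0.0347·5.31e-05) = 736.7 rad/s.
Step 2 — f₀ = ω₀/(2π) = 117.2 Hz.
Step 3 — Parallel Q: Q = R/(ω₀L) = 2180/(736.7·0.0347) = 85.28.
Step 4 — Bandwidth: Δω = ω₀/Q = 8.639 rad/s; BW = Δω/(2π) = 1.375 Hz.

(a) f₀ = 117.2 Hz  (b) Q = 85.28  (c) BW = 1.375 Hz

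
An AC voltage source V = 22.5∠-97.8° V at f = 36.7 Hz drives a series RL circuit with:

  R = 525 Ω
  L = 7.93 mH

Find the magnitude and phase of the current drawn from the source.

Step 1 — Angular frequency: ω = 2π·f = 2π·36.7 = 230.6 rad/s.
Step 2 — Component impedances:
  R: Z = R = 525 Ω
  L: Z = jωL = j·230.6·0.00793 = 0 + j1.829 Ω
Step 3 — Series combination: Z_total = R + L = 525 + j1.829 Ω = 525∠0.2° Ω.
Step 4 — Source phasor: V = 22.5∠-97.8° V = -3.054 - j22.29 V.
Step 5 — Ohm's law: I = V / Z_total = (-3.054 - j22.29) / (525 + j1.829) = -0.005964 - j0.04244 A.
Step 6 — Convert to polar: |I| = 0.04286 A, ∠I = -98.0°.

I = 0.04286∠-98.0° A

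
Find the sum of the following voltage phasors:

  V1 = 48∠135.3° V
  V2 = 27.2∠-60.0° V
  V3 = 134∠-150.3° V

Step 1 — Convert each phasor to rectangular form:
  V1 = 48·(cos(135.3°) + j·sin(135.3°)) = -34.12 + j33.76 V
  V2 = 27.2·(cos(-60.0°) + j·sin(-60.0°)) = 13.6 - j23.56 V
  V3 = 134·(cos(-150.3°) + j·sin(-150.3°)) = -116.4 - j66.39 V
Step 2 — Sum components: V_total = -136.9 - j56.18 V.
Step 3 — Convert to polar: |V_total| = 148 V, ∠V_total = -157.7°.

V_total = 148∠-157.7° V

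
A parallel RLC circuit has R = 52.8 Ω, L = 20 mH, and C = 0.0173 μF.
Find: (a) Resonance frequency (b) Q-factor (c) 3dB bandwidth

Step 1 — Resonance: ω₀ = 1/√(LC) = 1/√(0.02·1.73e-08) = 5.376e+04 rad/s.
Step 2 — f₀ = ω₀/(2π) = 8556 Hz.
Step 3 — Parallel Q: Q = R/(ω₀L) = 52.8/(5.376e+04·0.02) = 0.04911.
Step 4 — Bandwidth: Δω = ω₀/Q = 1.095e+06 rad/s; BW = Δω/(2π) = 1.742e+05 Hz.

(a) f₀ = 8556 Hz  (b) Q = 0.04911  (c) BW = 1.742e+05 Hz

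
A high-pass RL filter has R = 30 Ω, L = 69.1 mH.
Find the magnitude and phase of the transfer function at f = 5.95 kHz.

Step 1 — Angular frequency: ω = 2π·5950 = 3.738e+04 rad/s.
Step 2 — Transfer function: H(jω) = jωL/(R + jωL).
Step 3 — Numerator jωL = j·2583; denominator R + jωL = 30 + j2583.
Step 4 — H = 0.9999 + j0.01161.
Step 5 — Magnitude: |H| = 0.9999 (-0.0 dB); phase: φ = 0.7°.

|H| = 0.9999 (-0.0 dB), φ = 0.7°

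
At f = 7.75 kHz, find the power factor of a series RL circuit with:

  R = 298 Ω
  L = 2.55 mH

Step 1 — Angular frequency: ω = 2π·f = 2π·7750 = 4.869e+04 rad/s.
Step 2 — Component impedances:
  R: Z = R = 298 Ω
  L: Z = jωL = j·4.869e+04·0.00255 = 0 + j124.2 Ω
Step 3 — Series combination: Z_total = R + L = 298 + j124.2 Ω = 322.8∠22.6° Ω.
Step 4 — Power factor: PF = cos(φ) = Re(Z)/|Z| = 298/322.84 = 0.9231.
Step 5 — Type: Im(Z) = 124.2 ⇒ lagging (phase φ = 22.6°).

PF = 0.9231 (lagging, φ = 22.6°)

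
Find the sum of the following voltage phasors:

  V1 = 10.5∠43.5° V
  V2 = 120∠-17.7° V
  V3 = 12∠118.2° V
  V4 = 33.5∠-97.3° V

Step 1 — Convert each phasor to rectangular form:
  V1 = 10.5·(cos(43.5°) + j·sin(43.5°)) = 7.616 + j7.228 V
  V2 = 120·(cos(-17.7°) + j·sin(-17.7°)) = 114.3 - j36.48 V
  V3 = 12·(cos(118.2°) + j·sin(118.2°)) = -5.671 + j10.58 V
  V4 = 33.5·(cos(-97.3°) + j·sin(-97.3°)) = -4.257 - j33.23 V
Step 2 — Sum components: V_total = 112 - j51.91 V.
Step 3 — Convert to polar: |V_total| = 123.5 V, ∠V_total = -24.9°.

V_total = 123.5∠-24.9° V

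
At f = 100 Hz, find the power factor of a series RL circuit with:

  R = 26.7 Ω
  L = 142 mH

Step 1 — Angular frequency: ω = 2π·f = 2π·100 = 628.3 rad/s.
Step 2 — Component impedances:
  R: Z = R = 26.7 Ω
  L: Z = jωL = j·628.3·0.142 = 0 + j89.22 Ω
Step 3 — Series combination: Z_total = R + L = 26.7 + j89.22 Ω = 93.13∠73.3° Ω.
Step 4 — Power factor: PF = cos(φ) = Re(Z)/|Z| = 26.7/93.13 = 0.2867.
Step 5 — Type: Im(Z) = 89.22 ⇒ lagging (phase φ = 73.3°).

PF = 0.2867 (lagging, φ = 73.3°)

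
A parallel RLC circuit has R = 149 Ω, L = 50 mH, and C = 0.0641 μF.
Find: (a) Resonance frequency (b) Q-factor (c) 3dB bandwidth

Step 1 — Resonance: ω₀ = 1/√(LC) = 1/√(0.05·6.41e-08) = 1.766e+04 rad/s.
Step 2 — f₀ = ω₀/(2π) = 2811 Hz.
Step 3 — Parallel Q: Q = R/(ω₀L) = 149/(1.766e+04·0.05) = 0.1687.
Step 4 — Bandwidth: Δω = ω₀/Q = 1.047e+05 rad/s; BW = Δω/(2π) = 1.666e+04 Hz.

(a) f₀ = 2811 Hz  (b) Q = 0.1687  (c) BW = 1.666e+04 Hz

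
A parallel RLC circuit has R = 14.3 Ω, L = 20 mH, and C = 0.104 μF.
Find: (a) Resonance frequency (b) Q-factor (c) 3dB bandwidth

Step 1 — Resonance: ω₀ = 1/√(LC) = 1/√(0.02·1.04e-07) = 2.193e+04 rad/s.
Step 2 — f₀ = ω₀/(2π) = 3490 Hz.
Step 3 — Parallel Q: Q = R/(ω₀L) = 14.3/(2.193e+04·0.02) = 0.03261.
Step 4 — Bandwidth: Δω = ω₀/Q = 6.724e+05 rad/s; BW = Δω/(2π) = 1.07e+05 Hz.

(a) f₀ = 3490 Hz  (b) Q = 0.03261  (c) BW = 1.07e+05 Hz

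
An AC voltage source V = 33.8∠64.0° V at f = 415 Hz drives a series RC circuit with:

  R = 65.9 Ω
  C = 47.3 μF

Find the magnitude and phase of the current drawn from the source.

Step 1 — Angular frequency: ω = 2π·f = 2π·415 = 2608 rad/s.
Step 2 — Component impedances:
  R: Z = R = 65.9 Ω
  C: Z = 1/(jωC) = -j/(ω·C) = 0 - j8.108 Ω
Step 3 — Series combination: Z_total = R + C = 65.9 - j8.108 Ω = 66.4∠-7.0° Ω.
Step 4 — Source phasor: V = 33.8∠64.0° V = 14.82 + j30.38 V.
Step 5 — Ohm's law: I = V / Z_total = (14.82 + j30.38) / (65.9 - j8.108) = 0.1656 + j0.4814 A.
Step 6 — Convert to polar: |I| = 0.5091 A, ∠I = 71.0°.

I = 0.5091∠71.0° A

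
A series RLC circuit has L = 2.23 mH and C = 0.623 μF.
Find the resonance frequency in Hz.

Step 1 — Resonance condition Im(Z)=0 gives ω₀ = 1/√(LC).
Step 2 — ω₀ = 1/√(0.00223·6.23e-07) = 2.683e+04 rad/s.
Step 3 — f₀ = ω₀/(2π) = 4270 Hz.

f₀ = 4270 Hz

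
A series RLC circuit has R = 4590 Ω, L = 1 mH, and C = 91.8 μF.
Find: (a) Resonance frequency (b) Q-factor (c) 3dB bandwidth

Step 1 — Resonance: ω₀ = 1/√(LC) = 1/√(0.001·9.18e-05) = 3300 rad/s.
Step 2 — f₀ = ω₀/(2π) = 525.3 Hz.
Step 3 — Series Q: Q = ω₀L/R = 3300·0.001/4590 = 0.0007191.
Step 4 — Bandwidth: Δω = ω₀/Q = 4.59e+06 rad/s; BW = Δω/(2π) = 7.305e+05 Hz.

(a) f₀ = 525.3 Hz  (b) Q = 0.0007191  (c) BW = 7.305e+05 Hz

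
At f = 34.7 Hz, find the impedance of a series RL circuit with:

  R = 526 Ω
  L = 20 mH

Step 1 — Angular frequency: ω = 2π·f = 2π·34.7 = 218 rad/s.
Step 2 — Component impedances:
  R: Z = R = 526 Ω
  L: Z = jωL = j·218·0.02 = 0 + j4.361 Ω
Step 3 — Series combination: Z_total = R + L = 526 + j4.361 Ω = 526∠0.5° Ω.

Z = 526 + j4.361 Ω = 526∠0.5° Ω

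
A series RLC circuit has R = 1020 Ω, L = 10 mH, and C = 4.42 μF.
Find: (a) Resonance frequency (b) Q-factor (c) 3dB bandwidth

Step 1 — Resonance condition Im(Z)=0 gives ω₀ = 1/√(LC).
Step 2 — ω₀ = 1/√(0.01·4.42e-06) = 4757 rad/s.
Step 3 — f₀ = ω₀/(2π) = 757 Hz.
Step 4 — Series Q: Q = ω₀L/R = 4757·0.01/1020 = 0.04663.
Step 5 — 3dB bandwidth: Δω = ω₀/Q = 1.02e+05 rad/s; BW = Δω/(2π) = 1.623e+04 Hz.

(a) f₀ = 757 Hz  (b) Q = 0.04663  (c) BW = 1.623e+04 Hz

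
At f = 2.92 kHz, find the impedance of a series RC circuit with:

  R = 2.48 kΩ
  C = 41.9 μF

Step 1 — Angular frequency: ω = 2π·f = 2π·2920 = 1.835e+04 rad/s.
Step 2 — Component impedances:
  R: Z = R = 2480 Ω
  C: Z = 1/(jωC) = -j/(ω·C) = 0 - j1.301 Ω
Step 3 — Series combination: Z_total = R + C = 2480 - j1.301 Ω = 2480∠-0.0° Ω.

Z = 2480 - j1.301 Ω = 2480∠-0.0° Ω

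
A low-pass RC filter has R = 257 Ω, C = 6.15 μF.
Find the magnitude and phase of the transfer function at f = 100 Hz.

Step 1 — Angular frequency: ω = 2π·100 = 628.3 rad/s.
Step 2 — Transfer function: H(jω) = 1/(1 + jωRC).
Step 3 — Denominator: 1 + jωRC = 1 + j·628.3·257·6.15e-06 = 1 + j0.9931.
Step 4 — H = 0.5035 - j0.5.
Step 5 — Magnitude: |H| = 0.7096 (-3.0 dB); phase: φ = -44.8°.

|H| = 0.7096 (-3.0 dB), φ = -44.8°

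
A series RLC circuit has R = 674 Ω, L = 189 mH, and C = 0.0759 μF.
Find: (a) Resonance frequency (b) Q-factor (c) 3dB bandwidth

Step 1 — Resonance condition Im(Z)=0 gives ω₀ = 1/√(LC).
Step 2 — ω₀ = 1/√(0.189·7.59e-08) = 8349 rad/s.
Step 3 — f₀ = ω₀/(2π) = 1329 Hz.
Step 4 — Series Q: Q = ω₀L/R = 8349·0.189/674 = 2.341.
Step 5 — 3dB bandwidth: Δω = ω₀/Q = 3566 rad/s; BW = Δω/(2π) = 567.6 Hz.

(a) f₀ = 1329 Hz  (b) Q = 2.341  (c) BW = 567.6 Hz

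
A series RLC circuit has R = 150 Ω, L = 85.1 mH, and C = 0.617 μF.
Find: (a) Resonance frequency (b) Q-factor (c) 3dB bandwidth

Step 1 — Resonance condition Im(Z)=0 gives ω₀ = 1/√(LC).
Step 2 — ω₀ = 1/√(0.0851·6.17e-07) = 4364 rad/s.
Step 3 — f₀ = ω₀/(2π) = 694.6 Hz.
Step 4 — Series Q: Q = ω₀L/R = 4364·0.0851/150 = 2.476.
Step 5 — 3dB bandwidth: Δω = ω₀/Q = 1763 rad/s; BW = Δω/(2π) = 280.5 Hz.

(a) f₀ = 694.6 Hz  (b) Q = 2.476  (c) BW = 280.5 Hz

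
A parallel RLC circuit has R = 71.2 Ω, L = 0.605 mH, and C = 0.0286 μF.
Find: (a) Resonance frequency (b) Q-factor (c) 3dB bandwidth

Step 1 — Resonance: ω₀ = 1/√(LC) = 1/√(0.000605·2.86e-08) = 2.404e+05 rad/s.
Step 2 — f₀ = ω₀/(2π) = 3.826e+04 Hz.
Step 3 — Parallel Q: Q = R/(ω₀L) = 71.2/(2.404e+05·0.000605) = 0.4895.
Step 4 — Bandwidth: Δω = ω₀/Q = 4.911e+05 rad/s; BW = Δω/(2π) = 7.816e+04 Hz.

(a) f₀ = 3.826e+04 Hz  (b) Q = 0.4895  (c) BW = 7.816e+04 Hz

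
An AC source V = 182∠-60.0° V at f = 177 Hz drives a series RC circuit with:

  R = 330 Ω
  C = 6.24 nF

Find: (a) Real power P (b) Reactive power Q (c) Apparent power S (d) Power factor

Step 1 — Angular frequency: ω = 2π·f = 2π·177 = 1112 rad/s.
Step 2 — Component impedances:
  R: Z = R = 330 Ω
  C: Z = 1/(jωC) = -j/(ω·C) = 0 - j1.441e+05 Ω
Step 3 — Series combination: Z_total = R + C = 330 - j1.441e+05 Ω = 1.441e+05∠-89.9° Ω.
Step 4 — Source phasor: V = 182∠-60.0° V = 91 - j157.6 V.
Step 5 — Current: I = V / Z = 0.001095 + j0.000629 A = 0.001263∠29.9° A.
Step 6 — Complex power: S = V·I* = 0.0005264 - j0.2299 VA.
Step 7 — Real power: P = Re(S) = 0.0005264 W.
Step 8 — Reactive power: Q = Im(S) = -0.2299 VAR.
Step 9 — Apparent power: |S| = 0.2299 VA.
Step 10 — Power factor: PF = P/|S| = 0.00229 (leading).

(a) P = 0.0005264 W  (b) Q = -0.2299 VAR  (c) S = 0.2299 VA  (d) PF = 0.00229 (leading)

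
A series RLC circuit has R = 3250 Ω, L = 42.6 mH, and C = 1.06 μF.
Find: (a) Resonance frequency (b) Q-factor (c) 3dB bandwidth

Step 1 — Resonance condition Im(Z)=0 gives ω₀ = 1/√(LC).
Step 2 — ω₀ = 1/√(0.0426·1.06e-06) = 4706 rad/s.
Step 3 — f₀ = ω₀/(2π) = 749 Hz.
Step 4 — Series Q: Q = ω₀L/R = 4706·0.0426/3250 = 0.06168.
Step 5 — 3dB bandwidth: Δω = ω₀/Q = 7.629e+04 rad/s; BW = Δω/(2π) = 1.214e+04 Hz.

(a) f₀ = 749 Hz  (b) Q = 0.06168  (c) BW = 1.214e+04 Hz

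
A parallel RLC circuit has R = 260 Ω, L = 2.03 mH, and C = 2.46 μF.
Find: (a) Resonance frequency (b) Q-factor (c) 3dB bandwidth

Step 1 — Resonance: ω₀ = 1/√(LC) = 1/√(0.00203·2.46e-06) = 1.415e+04 rad/s.
Step 2 — f₀ = ω₀/(2π) = 2252 Hz.
Step 3 — Parallel Q: Q = R/(ω₀L) = 260/(1.415e+04·0.00203) = 9.051.
Step 4 — Bandwidth: Δω = ω₀/Q = 1563 rad/s; BW = Δω/(2π) = 248.8 Hz.

(a) f₀ = 2252 Hz  (b) Q = 9.051  (c) BW = 248.8 Hz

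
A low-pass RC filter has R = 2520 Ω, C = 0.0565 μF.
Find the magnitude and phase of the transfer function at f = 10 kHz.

Step 1 — Angular frequency: ω = 2π·1e+04 = 6.283e+04 rad/s.
Step 2 — Transfer function: H(jω) = 1/(1 + jωRC).
Step 3 — Denominator: 1 + jωRC = 1 + j·6.283e+04·2520·5.65e-08 = 1 + j8.946.
Step 4 — H = 0.01234 - j0.1104.
Step 5 — Magnitude: |H| = 0.1111 (-19.1 dB); phase: φ = -83.6°.

|H| = 0.1111 (-19.1 dB), φ = -83.6°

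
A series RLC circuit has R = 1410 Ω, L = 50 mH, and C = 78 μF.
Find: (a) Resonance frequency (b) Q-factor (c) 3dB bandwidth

Step 1 — Resonance: ω₀ = 1/√(LC) = 1/√(0.05·7.8e-05) = 506.4 rad/s.
Step 2 — f₀ = ω₀/(2π) = 80.59 Hz.
Step 3 — Series Q: Q = ω₀L/R = 506.4·0.05/1410 = 0.01796.
Step 4 — Bandwidth: Δω = ω₀/Q = 2.82e+04 rad/s; BW = Δω/(2π) = 4488 Hz.

(a) f₀ = 80.59 Hz  (b) Q = 0.01796  (c) BW = 4488 Hz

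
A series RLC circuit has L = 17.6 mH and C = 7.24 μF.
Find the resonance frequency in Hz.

Step 1 — Resonance condition Im(Z)=0 gives ω₀ = 1/√(LC).
Step 2 — ω₀ = 1/√(0.0176·7.24e-06) = 2801 rad/s.
Step 3 — f₀ = ω₀/(2π) = 445.9 Hz.

f₀ = 445.9 Hz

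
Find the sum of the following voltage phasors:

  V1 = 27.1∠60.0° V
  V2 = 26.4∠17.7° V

Step 1 — Convert each phasor to rectangular form:
  V1 = 27.1·(cos(60.0°) + j·sin(60.0°)) = 13.55 + j23.47 V
  V2 = 26.4·(cos(17.7°) + j·sin(17.7°)) = 25.15 + j8.026 V
Step 2 — Sum components: V_total = 38.7 + j31.5 V.
Step 3 — Convert to polar: |V_total| = 49.9 V, ∠V_total = 39.1°.

V_total = 49.9∠39.1° V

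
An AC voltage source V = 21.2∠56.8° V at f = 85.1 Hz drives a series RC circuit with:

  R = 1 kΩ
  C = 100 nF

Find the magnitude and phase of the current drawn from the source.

Step 1 — Angular frequency: ω = 2π·f = 2π·85.1 = 534.7 rad/s.
Step 2 — Component impedances:
  R: Z = R = 1000 Ω
  C: Z = 1/(jωC) = -j/(ω·C) = 0 - j1.87e+04 Ω
Step 3 — Series combination: Z_total = R + C = 1000 - j1.87e+04 Ω = 1.873e+04∠-86.9° Ω.
Step 4 — Source phasor: V = 21.2∠56.8° V = 11.61 + j17.74 V.
Step 5 — Ohm's law: I = V / Z_total = (11.61 + j17.74) / (1000 - j1.87e+04) = -0.0009127 + j0.0006695 A.
Step 6 — Convert to polar: |I| = 0.001132 A, ∠I = 143.7°.

I = 0.001132∠143.7° A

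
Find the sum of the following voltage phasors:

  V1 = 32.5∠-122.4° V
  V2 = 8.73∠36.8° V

Step 1 — Convert each phasor to rectangular form:
  V1 = 32.5·(cos(-122.4°) + j·sin(-122.4°)) = -17.41 - j27.44 V
  V2 = 8.73·(cos(36.8°) + j·sin(36.8°)) = 6.99 + j5.229 V
Step 2 — Sum components: V_total = -10.42 - j22.21 V.
Step 3 — Convert to polar: |V_total| = 24.54 V, ∠V_total = -115.1°.

V_total = 24.54∠-115.1° V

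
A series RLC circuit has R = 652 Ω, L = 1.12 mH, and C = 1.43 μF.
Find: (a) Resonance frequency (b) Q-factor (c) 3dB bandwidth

Step 1 — Resonance: ω₀ = 1/√(LC) = 1/√(0.00112·1.43e-06) = 2.499e+04 rad/s.
Step 2 — f₀ = ω₀/(2π) = 3977 Hz.
Step 3 — Series Q: Q = ω₀L/R = 2.499e+04·0.00112/652 = 0.04292.
Step 4 — Bandwidth: Δω = ω₀/Q = 5.821e+05 rad/s; BW = Δω/(2π) = 9.265e+04 Hz.

(a) f₀ = 3977 Hz  (b) Q = 0.04292  (c) BW = 9.265e+04 Hz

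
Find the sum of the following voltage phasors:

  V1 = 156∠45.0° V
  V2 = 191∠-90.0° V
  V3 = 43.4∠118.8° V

Step 1 — Convert each phasor to rectangular form:
  V1 = 156·(cos(45.0°) + j·sin(45.0°)) = 110.3 + j110.3 V
  V2 = 191·(cos(-90.0°) + j·sin(-90.0°)) = 0 - j191 V
  V3 = 43.4·(cos(118.8°) + j·sin(118.8°)) = -20.91 + j38.03 V
Step 2 — Sum components: V_total = 89.4 - j42.66 V.
Step 3 — Convert to polar: |V_total| = 99.06 V, ∠V_total = -25.5°.

V_total = 99.06∠-25.5° V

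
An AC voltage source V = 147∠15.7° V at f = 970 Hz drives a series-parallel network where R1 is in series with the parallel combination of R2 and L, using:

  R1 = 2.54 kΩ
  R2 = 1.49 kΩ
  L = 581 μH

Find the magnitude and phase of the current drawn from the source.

Step 1 — Angular frequency: ω = 2π·f = 2π·970 = 6095 rad/s.
Step 2 — Component impedances:
  R1: Z = R = 2540 Ω
  R2: Z = R = 1490 Ω
  L: Z = jωL = j·6095·0.000581 = 0 + j3.541 Ω
Step 3 — Parallel branch: R2 || L = 1/(1/R2 + 1/L) = 0.008415 + j3.541 Ω.
Step 4 — Series with R1: Z_total = R1 + (R2 || L) = 2540 + j3.541 Ω = 2540∠0.1° Ω.
Step 5 — Source phasor: V = 147∠15.7° V = 141.5 + j39.78 V.
Step 6 — Ohm's law: I = V / Z_total = (141.5 + j39.78) / (2540 + j3.541) = 0.05574 + j0.01558 A.
Step 7 — Convert to polar: |I| = 0.05787 A, ∠I = 15.6°.

I = 0.05787∠15.6° A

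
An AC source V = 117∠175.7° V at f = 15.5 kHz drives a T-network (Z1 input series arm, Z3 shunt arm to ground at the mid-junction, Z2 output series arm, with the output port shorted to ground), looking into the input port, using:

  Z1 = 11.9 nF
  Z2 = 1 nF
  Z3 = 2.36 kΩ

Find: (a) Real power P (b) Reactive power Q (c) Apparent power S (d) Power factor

Step 1 — Angular frequency: ω = 2π·f = 2π·1.55e+04 = 9.739e+04 rad/s.
Step 2 — Component impedances:
  Z1: Z = 1/(jωC) = -j/(ω·C) = 0 - j862.9 Ω
  Z2: Z = 1/(jωC) = -j/(ω·C) = 0 - j1.027e+04 Ω
  Z3: Z = R = 2360 Ω
Step 3 — With the output port shorted to ground, the output series arm Z2 runs from the junction to ground; the shunt arm Z3 also runs from the junction to ground. They appear in parallel: Z3 || Z2 = 2242 - j515.2 Ω.
Step 4 — Series with input arm Z1: Z_in = Z1 + (Z3 || Z2) = 2242 - j1378 Ω = 2631∠-31.6° Ω.
Step 5 — Source phasor: V = 117∠175.7° V = -116.7 + j8.773 V.
Step 6 — Current: I = V / Z = -0.03952 - j0.02038 A = 0.04446∠-152.7° A.
Step 7 — Complex power: S = V·I* = 4.432 - j2.725 VA.
Step 8 — Real power: P = Re(S) = 4.432 W.
Step 9 — Reactive power: Q = Im(S) = -2.725 VAR.
Step 10 — Apparent power: |S| = 5.202 VA.
Step 11 — Power factor: PF = P/|S| = 0.8519 (leading).

(a) P = 4.432 W  (b) Q = -2.725 VAR  (c) S = 5.202 VA  (d) PF = 0.8519 (leading)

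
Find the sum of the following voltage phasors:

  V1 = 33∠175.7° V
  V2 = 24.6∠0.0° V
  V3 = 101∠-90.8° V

Step 1 — Convert each phasor to rectangular form:
  V1 = 33·(cos(175.7°) + j·sin(175.7°)) = -32.91 + j2.474 V
  V2 = 24.6·(cos(0.0°) + j·sin(0.0°)) = 24.6 V
  V3 = 101·(cos(-90.8°) + j·sin(-90.8°)) = -1.41 - j101 V
Step 2 — Sum components: V_total = -9.717 - j98.52 V.
Step 3 — Convert to polar: |V_total| = 98.99 V, ∠V_total = -95.6°.

V_total = 98.99∠-95.6° V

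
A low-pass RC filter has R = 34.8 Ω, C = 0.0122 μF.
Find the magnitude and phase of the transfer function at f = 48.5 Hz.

Step 1 — Angular frequency: ω = 2π·48.5 = 304.7 rad/s.
Step 2 — Transfer function: H(jω) = 1/(1 + jωRC).
Step 3 — Denominator: 1 + jωRC = 1 + j·304.7·34.8·1.22e-08 = 1 + j0.0001294.
Step 4 — H = 1 - j0.0001294.
Step 5 — Magnitude: |H| = 1 (-0.0 dB); phase: φ = -0.0°.

|H| = 1 (-0.0 dB), φ = -0.0°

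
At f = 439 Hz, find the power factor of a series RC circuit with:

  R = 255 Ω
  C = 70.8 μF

Step 1 — Angular frequency: ω = 2π·f = 2π·439 = 2758 rad/s.
Step 2 — Component impedances:
  R: Z = R = 255 Ω
  C: Z = 1/(jωC) = -j/(ω·C) = 0 - j5.121 Ω
Step 3 — Series combination: Z_total = R + C = 255 - j5.121 Ω = 255.1∠-1.2° Ω.
Step 4 — Power factor: PF = cos(φ) = Re(Z)/|Z| = 255/255.05 = 0.9998.
Step 5 — Type: Im(Z) = -5.121 ⇒ leading (phase φ = -1.2°).

PF = 0.9998 (leading, φ = -1.2°)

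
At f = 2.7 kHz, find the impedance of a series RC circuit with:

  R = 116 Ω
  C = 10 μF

Step 1 — Angular frequency: ω = 2π·f = 2π·2700 = 1.696e+04 rad/s.
Step 2 — Component impedances:
  R: Z = R = 116 Ω
  C: Z = 1/(jωC) = -j/(ω·C) = 0 - j5.895 Ω
Step 3 — Series combination: Z_total = R + C = 116 - j5.895 Ω = 116.1∠-2.9° Ω.

Z = 116 - j5.895 Ω = 116.1∠-2.9° Ω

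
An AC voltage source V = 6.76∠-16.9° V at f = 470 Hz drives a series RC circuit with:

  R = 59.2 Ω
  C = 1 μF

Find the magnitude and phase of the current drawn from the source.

Step 1 — Angular frequency: ω = 2π·f = 2π·470 = 2953 rad/s.
Step 2 — Component impedances:
  R: Z = R = 59.2 Ω
  C: Z = 1/(jωC) = -j/(ω·C) = 0 - j338.6 Ω
Step 3 — Series combination: Z_total = R + C = 59.2 - j338.6 Ω = 343.8∠-80.1° Ω.
Step 4 — Source phasor: V = 6.76∠-16.9° V = 6.468 - j1.965 V.
Step 5 — Ohm's law: I = V / Z_total = (6.468 - j1.965) / (59.2 - j338.6) = 0.008871 + j0.01755 A.
Step 6 — Convert to polar: |I| = 0.01966 A, ∠I = 63.2°.

I = 0.01966∠63.2° A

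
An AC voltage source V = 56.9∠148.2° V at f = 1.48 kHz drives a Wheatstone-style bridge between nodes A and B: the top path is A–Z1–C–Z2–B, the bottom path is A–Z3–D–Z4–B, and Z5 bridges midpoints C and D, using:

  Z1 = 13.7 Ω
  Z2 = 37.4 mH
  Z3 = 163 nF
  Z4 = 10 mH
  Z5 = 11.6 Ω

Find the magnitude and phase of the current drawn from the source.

Step 1 — Angular frequency: ω = 2π·f = 2π·1480 = 9299 rad/s.
Step 2 — Component impedances:
  Z1: Z = R = 13.7 Ω
  Z2: Z = jωL = j·9299·0.0374 = 0 + j347.8 Ω
  Z3: Z = 1/(jωC) = -j/(ω·C) = 0 - j659.7 Ω
  Z4: Z = jωL = j·9299·0.01 = 0 + j92.99 Ω
  Z5: Z = R = 11.6 Ω
Step 3 — Bridge requires nodal analysis (the Z5 bridge couples midpoints C and D, so the two paths cannot be reduced to a simple series/parallel combination). Setting node B to ground and injecting 1 A at node A, the 3-node admittance system at A, C, D solves to V_A = Z_AB = 20.9 + j72.77 Ω = 75.71∠74.0° Ω.
Step 4 — Source phasor: V = 56.9∠148.2° V = -48.36 + j29.98 V.
Step 5 — Ohm's law: I = V / Z_total = (-48.36 + j29.98) / (20.9 + j72.77) = 0.2043 + j0.7232 A.
Step 6 — Convert to polar: |I| = 0.7515 A, ∠I = 74.2°.

I = 0.7515∠74.2° A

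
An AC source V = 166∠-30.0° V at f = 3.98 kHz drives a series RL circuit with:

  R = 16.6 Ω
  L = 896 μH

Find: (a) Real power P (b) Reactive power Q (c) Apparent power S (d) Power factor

Step 1 — Angular frequency: ω = 2π·f = 2π·3980 = 2.501e+04 rad/s.
Step 2 — Component impedances:
  R: Z = R = 16.6 Ω
  L: Z = jωL = j·2.501e+04·0.000896 = 0 + j22.41 Ω
Step 3 — Series combination: Z_total = R + L = 16.6 + j22.41 Ω = 27.89∠53.5° Ω.
Step 4 — Source phasor: V = 166∠-30.0° V = 143.8 - j83 V.
Step 5 — Current: I = V / Z = 0.6773 - j5.914 A = 5.953∠-83.5° A.
Step 6 — Complex power: S = V·I* = 588.3 + j794 VA.
Step 7 — Real power: P = Re(S) = 588.3 W.
Step 8 — Reactive power: Q = Im(S) = 794 VAR.
Step 9 — Apparent power: |S| = 988.2 VA.
Step 10 — Power factor: PF = P/|S| = 0.5953 (lagging).

(a) P = 588.3 W  (b) Q = 794 VAR  (c) S = 988.2 VA  (d) PF = 0.5953 (lagging)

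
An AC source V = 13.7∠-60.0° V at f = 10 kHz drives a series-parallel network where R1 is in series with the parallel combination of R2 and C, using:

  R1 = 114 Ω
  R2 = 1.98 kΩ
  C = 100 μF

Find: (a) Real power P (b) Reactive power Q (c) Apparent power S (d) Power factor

Step 1 — Angular frequency: ω = 2π·f = 2π·1e+04 = 6.283e+04 rad/s.
Step 2 — Component impedances:
  R1: Z = R = 114 Ω
  R2: Z = R = 1980 Ω
  C: Z = 1/(jωC) = -j/(ω·C) = 0 - j0.1592 Ω
Step 3 — Parallel branch: R2 || C = 1/(1/R2 + 1/C) = 1.279e-05 - j0.1592 Ω.
Step 4 — Series with R1: Z_total = R1 + (R2 || C) = 114 - j0.1592 Ω = 114∠-0.1° Ω.
Step 5 — Source phasor: V = 13.7∠-60.0° V = 6.85 - j11.86 V.
Step 6 — Current: I = V / Z = 0.06023 - j0.104 A = 0.1202∠-59.9° A.
Step 7 — Complex power: S = V·I* = 1.646 - j0.002299 VA.
Step 8 — Real power: P = Re(S) = 1.646 W.
Step 9 — Reactive power: Q = Im(S) = -0.002299 VAR.
Step 10 — Apparent power: |S| = 1.646 VA.
Step 11 — Power factor: PF = P/|S| = 1 (leading).

(a) P = 1.646 W  (b) Q = -0.002299 VAR  (c) S = 1.646 VA  (d) PF = 1 (leading)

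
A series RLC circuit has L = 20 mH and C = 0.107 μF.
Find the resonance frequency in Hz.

Step 1 — Resonance condition Im(Z)=0 gives ω₀ = 1/√(LC).
Step 2 — ω₀ = 1/√(0.02·1.07e-07) = 2.162e+04 rad/s.
Step 3 — f₀ = ω₀/(2π) = 3440 Hz.

f₀ = 3440 Hz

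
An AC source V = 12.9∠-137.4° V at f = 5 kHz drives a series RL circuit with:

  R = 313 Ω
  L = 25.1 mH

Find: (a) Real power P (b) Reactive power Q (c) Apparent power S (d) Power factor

Step 1 — Angular frequency: ω = 2π·f = 2π·5000 = 3.142e+04 rad/s.
Step 2 — Component impedances:
  R: Z = R = 313 Ω
  L: Z = jωL = j·3.142e+04·0.0251 = 0 + j788.5 Ω
Step 3 — Series combination: Z_total = R + L = 313 + j788.5 Ω = 848.4∠68.4° Ω.
Step 4 — Source phasor: V = 12.9∠-137.4° V = -9.496 - j8.732 V.
Step 5 — Current: I = V / Z = -0.0137 + j0.006606 A = 0.01521∠154.2° A.
Step 6 — Complex power: S = V·I* = 0.07237 + j0.1823 VA.
Step 7 — Real power: P = Re(S) = 0.07237 W.
Step 8 — Reactive power: Q = Im(S) = 0.1823 VAR.
Step 9 — Apparent power: |S| = 0.1961 VA.
Step 10 — Power factor: PF = P/|S| = 0.3689 (lagging).

(a) P = 0.07237 W  (b) Q = 0.1823 VAR  (c) S = 0.1961 VA  (d) PF = 0.3689 (lagging)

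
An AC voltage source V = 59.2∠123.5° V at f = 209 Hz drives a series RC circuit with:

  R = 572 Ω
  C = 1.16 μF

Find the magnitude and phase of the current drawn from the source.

Step 1 — Angular frequency: ω = 2π·f = 2π·209 = 1313 rad/s.
Step 2 — Component impedances:
  R: Z = R = 572 Ω
  C: Z = 1/(jωC) = -j/(ω·C) = 0 - j656.5 Ω
Step 3 — Series combination: Z_total = R + C = 572 - j656.5 Ω = 870.7∠-48.9° Ω.
Step 4 — Source phasor: V = 59.2∠123.5° V = -32.67 + j49.37 V.
Step 5 — Ohm's law: I = V / Z_total = (-32.67 + j49.37) / (572 - j656.5) = -0.0674 + j0.008953 A.
Step 6 — Convert to polar: |I| = 0.06799 A, ∠I = 172.4°.

I = 0.06799∠172.4° A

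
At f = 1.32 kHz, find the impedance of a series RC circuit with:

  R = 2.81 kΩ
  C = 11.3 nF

Step 1 — Angular frequency: ω = 2π·f = 2π·1320 = 8294 rad/s.
Step 2 — Component impedances:
  R: Z = R = 2810 Ω
  C: Z = 1/(jωC) = -j/(ω·C) = 0 - j1.067e+04 Ω
Step 3 — Series combination: Z_total = R + C = 2810 - j1.067e+04 Ω = 1.103e+04∠-75.2° Ω.

Z = 2810 - j1.067e+04 Ω = 1.103e+04∠-75.2° Ω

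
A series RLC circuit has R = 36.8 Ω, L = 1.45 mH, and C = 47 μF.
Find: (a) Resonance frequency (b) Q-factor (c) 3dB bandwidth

Step 1 — Resonance: ω₀ = 1/√(LC) = 1/√(0.00145·4.7e-05) = 3831 rad/s.
Step 2 — f₀ = ω₀/(2π) = 609.7 Hz.
Step 3 — Series Q: Q = ω₀L/R = 3831·0.00145/36.8 = 0.1509.
Step 4 — Bandwidth: Δω = ω₀/Q = 2.538e+04 rad/s; BW = Δω/(2π) = 4039 Hz.

(a) f₀ = 609.7 Hz  (b) Q = 0.1509  (c) BW = 4039 Hz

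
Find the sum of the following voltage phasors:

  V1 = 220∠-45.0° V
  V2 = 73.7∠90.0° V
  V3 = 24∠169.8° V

Step 1 — Convert each phasor to rectangular form:
  V1 = 220·(cos(-45.0°) + j·sin(-45.0°)) = 155.6 - j155.6 V
  V2 = 73.7·(cos(90.0°) + j·sin(90.0°)) = 0 + j73.7 V
  V3 = 24·(cos(169.8°) + j·sin(169.8°)) = -23.62 + j4.25 V
Step 2 — Sum components: V_total = 131.9 - j77.61 V.
Step 3 — Convert to polar: |V_total| = 153.1 V, ∠V_total = -30.5°.

V_total = 153.1∠-30.5° V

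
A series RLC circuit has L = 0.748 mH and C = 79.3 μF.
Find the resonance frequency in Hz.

Step 1 — Resonance condition Im(Z)=0 gives ω₀ = 1/√(LC).
Step 2 — ω₀ = 1/√(0.000748·7.93e-05) = 4106 rad/s.
Step 3 — f₀ = ω₀/(2π) = 653.5 Hz.

f₀ = 653.5 Hz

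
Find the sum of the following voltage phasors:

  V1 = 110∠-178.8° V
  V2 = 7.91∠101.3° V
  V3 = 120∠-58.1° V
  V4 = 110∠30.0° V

Step 1 — Convert each phasor to rectangular form:
  V1 = 110·(cos(-178.8°) + j·sin(-178.8°)) = -110 - j2.304 V
  V2 = 7.91·(cos(101.3°) + j·sin(101.3°)) = -1.55 + j7.757 V
  V3 = 120·(cos(-58.1°) + j·sin(-58.1°)) = 63.41 - j101.9 V
  V4 = 110·(cos(30.0°) + j·sin(30.0°)) = 95.26 + j55 V
Step 2 — Sum components: V_total = 47.15 - j41.42 V.
Step 3 — Convert to polar: |V_total| = 62.76 V, ∠V_total = -41.3°.

V_total = 62.76∠-41.3° V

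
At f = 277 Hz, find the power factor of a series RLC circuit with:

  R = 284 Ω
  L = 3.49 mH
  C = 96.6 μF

Step 1 — Angular frequency: ω = 2π·f = 2π·277 = 1740 rad/s.
Step 2 — Component impedances:
  R: Z = R = 284 Ω
  L: Z = jωL = j·1740·0.00349 = 0 + j6.074 Ω
  C: Z = 1/(jωC) = -j/(ω·C) = 0 - j5.948 Ω
Step 3 — Series combination: Z_total = R + L + C = 284 + j0.1262 Ω = 284∠0.0° Ω.
Step 4 — Power factor: PF = cos(φ) = Re(Z)/|Z| = 284/284 = 1.
Step 5 — Type: Im(Z) = 0.1262 ⇒ lagging (phase φ = 0.0°).

PF = 1 (lagging, φ = 0.0°)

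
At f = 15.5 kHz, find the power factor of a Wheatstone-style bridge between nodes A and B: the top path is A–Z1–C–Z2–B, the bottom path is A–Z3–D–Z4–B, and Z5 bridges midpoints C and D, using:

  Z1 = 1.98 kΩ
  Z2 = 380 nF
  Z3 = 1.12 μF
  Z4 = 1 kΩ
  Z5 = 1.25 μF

Step 1 — Angular frequency: ω = 2π·f = 2π·1.55e+04 = 9.739e+04 rad/s.
Step 2 — Component impedances:
  Z1: Z = R = 1980 Ω
  Z2: Z = 1/(jωC) = -j/(ω·C) = 0 - j27.02 Ω
  Z3: Z = 1/(jωC) = -j/(ω·C) = 0 - j9.168 Ω
  Z4: Z = R = 1000 Ω
  Z5: Z = 1/(jωC) = -j/(ω·C) = 0 - j8.214 Ω
Step 3 — Bridge requires nodal analysis (the Z5 bridge couples midpoints C and D, so the two paths cannot be reduced to a simple series/parallel combination). Setting node B to ground and injecting 1 A at node A, the 3-node admittance system at A, C, D solves to V_A = Z_AB = 1.392 - j44.35 Ω = 44.38∠-88.2° Ω.
Step 4 — Power factor: PF = cos(φ) = Re(Z)/|Z| = 1.3923/44.375 = 0.03138.
Step 5 — Type: Im(Z) = -44.35 ⇒ leading (phase φ = -88.2°).

PF = 0.03138 (leading, φ = -88.2°)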